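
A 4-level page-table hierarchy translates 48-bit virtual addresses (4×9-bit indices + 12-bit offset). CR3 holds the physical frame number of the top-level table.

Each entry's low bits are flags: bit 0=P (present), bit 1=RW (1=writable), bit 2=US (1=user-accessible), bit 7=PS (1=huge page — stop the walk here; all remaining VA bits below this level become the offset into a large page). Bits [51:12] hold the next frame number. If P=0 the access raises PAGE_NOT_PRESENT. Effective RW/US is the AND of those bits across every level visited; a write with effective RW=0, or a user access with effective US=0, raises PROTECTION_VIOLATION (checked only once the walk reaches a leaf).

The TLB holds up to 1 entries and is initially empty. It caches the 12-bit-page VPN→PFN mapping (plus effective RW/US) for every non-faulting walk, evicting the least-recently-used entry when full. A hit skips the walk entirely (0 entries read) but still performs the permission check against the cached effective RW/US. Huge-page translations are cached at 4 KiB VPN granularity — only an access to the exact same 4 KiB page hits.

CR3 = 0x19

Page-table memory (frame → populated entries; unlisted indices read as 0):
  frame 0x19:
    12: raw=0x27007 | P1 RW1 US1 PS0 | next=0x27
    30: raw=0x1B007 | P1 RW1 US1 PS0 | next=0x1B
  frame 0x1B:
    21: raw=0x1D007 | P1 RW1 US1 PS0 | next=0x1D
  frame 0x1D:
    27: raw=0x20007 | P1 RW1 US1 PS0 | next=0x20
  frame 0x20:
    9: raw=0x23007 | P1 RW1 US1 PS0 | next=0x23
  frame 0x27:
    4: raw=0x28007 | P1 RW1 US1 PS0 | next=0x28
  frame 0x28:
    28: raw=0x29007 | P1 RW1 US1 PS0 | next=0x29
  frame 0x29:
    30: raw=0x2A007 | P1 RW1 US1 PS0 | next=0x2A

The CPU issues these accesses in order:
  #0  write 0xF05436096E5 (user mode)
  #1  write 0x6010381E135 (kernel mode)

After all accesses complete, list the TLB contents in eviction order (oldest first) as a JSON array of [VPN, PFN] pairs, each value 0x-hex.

Trace:
#0 VA=0xF05436096E5 (w,user):
  L0: frame=0x19 idx=30 entry=0x1B007 [P=1 RW=1 US=1 PS=0]
  L1: frame=0x1B idx=21 entry=0x1D007 [P=1 RW=1 US=1 PS=0]
  L2: frame=0x1D idx=27 entry=0x20007 [P=1 RW=1 US=1 PS=0]
  L3: frame=0x20 idx=9 entry=0x23007 [P=1 RW=1 US=1 PS=0]
  ✓ 0x236E5  — 4 lookups
#1 VA=0x6010381E135 (w,kernel):
  L0: frame=0x19 idx=12 entry=0x27007 [P=1 RW=1 US=1 PS=0]
  L1: frame=0x27 idx=4 entry=0x28007 [P=1 RW=1 US=1 PS=0]
  L2: frame=0x28 idx=28 entry=0x29007 [P=1 RW=1 US=1 PS=0]
  L3: frame=0x29 idx=30 entry=0x2A007 [P=1 RW=1 US=1 PS=0]
  ✓ 0x2A135  — 4 lookups

TLB: [["0x6010381E", "0x2A"]]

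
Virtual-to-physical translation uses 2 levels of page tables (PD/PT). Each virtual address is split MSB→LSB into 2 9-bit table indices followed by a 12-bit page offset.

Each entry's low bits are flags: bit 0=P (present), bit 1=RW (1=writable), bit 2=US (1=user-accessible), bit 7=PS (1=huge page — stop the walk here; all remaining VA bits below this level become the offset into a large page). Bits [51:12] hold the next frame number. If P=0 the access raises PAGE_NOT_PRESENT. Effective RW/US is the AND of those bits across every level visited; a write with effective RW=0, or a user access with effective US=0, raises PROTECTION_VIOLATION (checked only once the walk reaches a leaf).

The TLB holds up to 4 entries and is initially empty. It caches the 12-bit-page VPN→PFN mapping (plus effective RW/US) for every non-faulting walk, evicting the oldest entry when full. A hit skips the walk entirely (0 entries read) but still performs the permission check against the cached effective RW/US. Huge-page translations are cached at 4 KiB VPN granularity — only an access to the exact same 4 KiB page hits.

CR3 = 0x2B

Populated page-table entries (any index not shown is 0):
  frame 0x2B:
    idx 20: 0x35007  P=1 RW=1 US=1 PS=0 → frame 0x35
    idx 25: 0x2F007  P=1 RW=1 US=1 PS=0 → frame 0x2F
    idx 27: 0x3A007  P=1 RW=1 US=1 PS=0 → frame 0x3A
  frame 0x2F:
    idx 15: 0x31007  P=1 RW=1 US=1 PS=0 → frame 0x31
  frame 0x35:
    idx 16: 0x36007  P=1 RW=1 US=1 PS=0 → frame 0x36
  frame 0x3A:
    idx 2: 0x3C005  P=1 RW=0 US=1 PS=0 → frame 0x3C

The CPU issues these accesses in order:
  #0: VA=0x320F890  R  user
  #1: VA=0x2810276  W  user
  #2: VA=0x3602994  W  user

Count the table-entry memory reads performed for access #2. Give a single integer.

Per-access translation:
#0 VA=0x320F890 (r,user):
  lvl0: tbl 0x2B, slot 25 ⇒ 0x2F007 (P1/RW1/US1/PS0)
  lvl1: tbl 0x2F, slot 15 ⇒ 0x31007 (P1/RW1/US1/PS0)
  ⇒ phys 0x31890  [2 reads]
#1 VA=0x2810276 (w,user):
  lvl0: tbl 0x2B, slot 20 ⇒ 0x35007 (P1/RW1/US1/PS0)
  lvl1: tbl 0x35, slot 16 ⇒ 0x36007 (P1/RW1/US1/PS0)
  ⇒ phys 0x36276  [2 reads]
#2 VA=0x3602994 (w,user):
  lvl0: tbl 0x2B, slot 27 ⇒ 0x3A007 (P1/RW1/US1/PS0)
  lvl1: tbl 0x3A, slot 2 ⇒ 0x3C005 (P1/RW0/US1/PS0)
  ⇒ fault: PROTECTION_VIOLATION  — 2 lookups

Entries read for #2: 2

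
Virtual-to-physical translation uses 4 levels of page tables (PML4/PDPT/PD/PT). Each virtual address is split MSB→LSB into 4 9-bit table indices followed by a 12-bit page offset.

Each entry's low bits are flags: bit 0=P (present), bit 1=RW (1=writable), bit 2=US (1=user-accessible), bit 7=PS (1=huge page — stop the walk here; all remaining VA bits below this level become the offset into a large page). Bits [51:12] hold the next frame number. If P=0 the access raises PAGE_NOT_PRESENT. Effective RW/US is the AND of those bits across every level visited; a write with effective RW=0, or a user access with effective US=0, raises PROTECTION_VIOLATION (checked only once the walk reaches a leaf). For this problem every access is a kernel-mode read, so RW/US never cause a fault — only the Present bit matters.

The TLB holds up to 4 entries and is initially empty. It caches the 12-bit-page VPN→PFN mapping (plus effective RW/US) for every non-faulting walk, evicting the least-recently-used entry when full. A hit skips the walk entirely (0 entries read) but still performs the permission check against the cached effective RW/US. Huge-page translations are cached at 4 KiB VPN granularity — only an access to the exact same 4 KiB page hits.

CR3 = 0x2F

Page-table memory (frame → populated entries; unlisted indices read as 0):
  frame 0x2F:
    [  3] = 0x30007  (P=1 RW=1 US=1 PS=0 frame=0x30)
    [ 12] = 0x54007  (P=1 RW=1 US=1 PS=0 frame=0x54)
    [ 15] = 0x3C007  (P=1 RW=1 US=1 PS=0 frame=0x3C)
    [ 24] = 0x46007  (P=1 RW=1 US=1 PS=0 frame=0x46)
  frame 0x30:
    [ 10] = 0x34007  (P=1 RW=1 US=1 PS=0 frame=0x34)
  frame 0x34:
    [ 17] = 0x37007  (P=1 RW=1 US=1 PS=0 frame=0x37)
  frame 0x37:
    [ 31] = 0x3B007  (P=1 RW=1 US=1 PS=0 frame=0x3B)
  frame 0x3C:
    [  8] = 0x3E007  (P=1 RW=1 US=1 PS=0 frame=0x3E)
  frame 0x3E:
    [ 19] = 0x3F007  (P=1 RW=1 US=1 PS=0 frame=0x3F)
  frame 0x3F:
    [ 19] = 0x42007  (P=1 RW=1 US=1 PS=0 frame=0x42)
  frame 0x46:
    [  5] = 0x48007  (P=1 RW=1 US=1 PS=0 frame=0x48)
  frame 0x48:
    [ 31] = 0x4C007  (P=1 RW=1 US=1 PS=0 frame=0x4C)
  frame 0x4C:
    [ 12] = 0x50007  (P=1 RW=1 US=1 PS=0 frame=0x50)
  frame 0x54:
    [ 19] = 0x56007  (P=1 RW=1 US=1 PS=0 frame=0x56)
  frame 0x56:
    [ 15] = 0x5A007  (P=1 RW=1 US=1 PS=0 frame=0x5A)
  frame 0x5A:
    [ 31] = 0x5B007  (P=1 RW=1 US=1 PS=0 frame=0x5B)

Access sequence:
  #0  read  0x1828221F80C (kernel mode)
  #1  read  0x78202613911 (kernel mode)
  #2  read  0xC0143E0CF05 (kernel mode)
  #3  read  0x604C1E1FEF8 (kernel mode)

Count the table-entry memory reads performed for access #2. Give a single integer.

Trace:
#0 VA=0x1828221F80C (r,kernel):
  L0: frame=0x2F idx=3 entry=0x30007 [P=1 RW=1 US=1 PS=0]
  L1: frame=0x30 idx=10 entry=0x34007 [P=1 RW=1 US=1 PS=0]
  L2: frame=0x34 idx=17 entry=0x37007 [P=1 RW=1 US=1 PS=0]
  L3: frame=0x37 idx=31 entry=0x3B007 [P=1 RW=1 US=1 PS=0]
  ✓ 0x3B80C  — 4 lookups
#1 VA=0x78202613911 (r,kernel):
  L0: frame=0x2F idx=15 entry=0x3C007 [P=1 RW=1 US=1 PS=0]
  L1: frame=0x3C idx=8 entry=0x3E007 [P=1 RW=1 US=1 PS=0]
  L2: frame=0x3E idx=19 entry=0x3F007 [P=1 RW=1 US=1 PS=0]
  L3: frame=0x3F idx=19 entry=0x42007 [P=1 RW=1 US=1 PS=0]
  ✓ 0x42911  — 4 lookups
#2 VA=0xC0143E0CF05 (r,kernel):
  L0: frame=0x2F idx=24 entry=0x46007 [P=1 RW=1 US=1 PS=0]
  L1: frame=0x46 idx=5 entry=0x48007 [P=1 RW=1 US=1 PS=0]
  L2: frame=0x48 idx=31 entry=0x4C007 [P=1 RW=1 US=1 PS=0]
  L3: frame=0x4C idx=12 entry=0x50007 [P=1 RW=1 US=1 PS=0]
  ✓ 0x50F05  — 4 lookups
#3 VA=0x604C1E1FEF8 (r,kernel):
  L0: frame=0x2F idx=12 entry=0x54007 [P=1 RW=1 US=1 PS=0]
  L1: frame=0x54 idx=19 entry=0x56007 [P=1 RW=1 US=1 PS=0]
  L2: frame=0x56 idx=15 entry=0x5A007 [P=1 RW=1 US=1 PS=0]
  L3: frame=0x5A idx=31 entry=0x5B007 [P=1 RW=1 US=1 PS=0]
  ✓ 0x5BEF8  — 4 lookups

Entries read for #2: 4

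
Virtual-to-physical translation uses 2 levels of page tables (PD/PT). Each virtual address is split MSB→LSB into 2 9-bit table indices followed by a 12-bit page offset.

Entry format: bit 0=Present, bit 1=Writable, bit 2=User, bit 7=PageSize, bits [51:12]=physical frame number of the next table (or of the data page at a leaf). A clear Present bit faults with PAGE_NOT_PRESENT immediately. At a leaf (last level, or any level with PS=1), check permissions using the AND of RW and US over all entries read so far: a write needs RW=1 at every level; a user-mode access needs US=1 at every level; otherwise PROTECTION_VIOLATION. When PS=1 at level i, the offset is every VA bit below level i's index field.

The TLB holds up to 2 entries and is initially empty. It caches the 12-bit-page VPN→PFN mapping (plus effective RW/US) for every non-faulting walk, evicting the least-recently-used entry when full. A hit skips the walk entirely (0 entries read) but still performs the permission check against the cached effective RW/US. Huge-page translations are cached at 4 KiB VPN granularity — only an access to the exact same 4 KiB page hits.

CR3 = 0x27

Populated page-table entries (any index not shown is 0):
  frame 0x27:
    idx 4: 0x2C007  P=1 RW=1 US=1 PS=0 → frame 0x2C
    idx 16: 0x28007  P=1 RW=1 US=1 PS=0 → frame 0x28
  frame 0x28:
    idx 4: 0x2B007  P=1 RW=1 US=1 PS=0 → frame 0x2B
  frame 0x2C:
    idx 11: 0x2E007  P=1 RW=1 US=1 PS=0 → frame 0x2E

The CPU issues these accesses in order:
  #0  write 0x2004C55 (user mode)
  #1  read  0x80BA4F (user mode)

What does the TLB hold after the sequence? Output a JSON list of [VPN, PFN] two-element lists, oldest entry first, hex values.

Trace:
#0 VA=0x2004C55 (w,user):
  [0] read 0x27 idx=16: raw=0x28007 flags P=1 W=1 U=1 S=0
  [1] read 0x28 idx=4: raw=0x2B007 flags P=1 W=1 U=1 S=0
  → PA=0x2BC55  (2 entries read)
#1 VA=0x80BA4F (r,user):
  [0] read 0x27 idx=4: raw=0x2C007 flags P=1 W=1 U=1 S=0
  [1] read 0x2C idx=11: raw=0x2E007 flags P=1 W=1 U=1 S=0
  → PA=0x2EA4F  (2 entries read)

TLB: [["0x2004", "0x2B"], ["0x80B", "0x2E"]]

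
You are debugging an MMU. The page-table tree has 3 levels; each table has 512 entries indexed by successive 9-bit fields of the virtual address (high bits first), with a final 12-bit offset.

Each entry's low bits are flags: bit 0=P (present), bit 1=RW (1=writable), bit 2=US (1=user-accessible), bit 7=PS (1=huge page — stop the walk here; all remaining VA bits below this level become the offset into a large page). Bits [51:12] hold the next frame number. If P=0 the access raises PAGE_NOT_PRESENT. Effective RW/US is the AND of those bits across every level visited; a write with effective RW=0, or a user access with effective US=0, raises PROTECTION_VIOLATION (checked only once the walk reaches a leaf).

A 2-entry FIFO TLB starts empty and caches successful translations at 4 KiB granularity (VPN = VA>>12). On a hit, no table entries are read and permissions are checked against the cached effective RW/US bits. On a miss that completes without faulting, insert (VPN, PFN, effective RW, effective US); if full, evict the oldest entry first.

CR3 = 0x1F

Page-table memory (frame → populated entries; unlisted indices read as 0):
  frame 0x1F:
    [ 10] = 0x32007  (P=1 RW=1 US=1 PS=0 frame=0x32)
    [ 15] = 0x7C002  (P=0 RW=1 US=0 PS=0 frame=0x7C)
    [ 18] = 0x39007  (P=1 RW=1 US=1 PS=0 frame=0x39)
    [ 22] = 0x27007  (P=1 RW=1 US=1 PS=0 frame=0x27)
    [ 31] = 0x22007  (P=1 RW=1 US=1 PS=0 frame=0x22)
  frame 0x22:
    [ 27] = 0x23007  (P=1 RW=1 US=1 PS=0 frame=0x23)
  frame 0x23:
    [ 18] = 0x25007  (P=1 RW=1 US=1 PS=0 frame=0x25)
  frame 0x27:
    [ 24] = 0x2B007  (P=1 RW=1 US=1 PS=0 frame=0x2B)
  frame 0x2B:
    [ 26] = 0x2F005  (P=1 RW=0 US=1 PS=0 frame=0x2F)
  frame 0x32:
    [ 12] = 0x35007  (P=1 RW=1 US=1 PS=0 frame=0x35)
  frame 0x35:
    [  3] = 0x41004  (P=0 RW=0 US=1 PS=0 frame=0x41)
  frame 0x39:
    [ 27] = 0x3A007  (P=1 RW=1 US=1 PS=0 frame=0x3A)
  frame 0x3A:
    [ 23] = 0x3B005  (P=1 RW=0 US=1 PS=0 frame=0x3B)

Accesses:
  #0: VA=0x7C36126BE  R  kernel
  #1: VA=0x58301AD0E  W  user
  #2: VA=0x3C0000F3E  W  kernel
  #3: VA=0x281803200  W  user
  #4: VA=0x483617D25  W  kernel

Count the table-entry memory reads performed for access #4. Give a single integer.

Trace:
#0 VA=0x7C36126BE (r,kernel):
  [0] read 0x1F idx=31: raw=0x22007 flags P=1 W=1 U=1 S=0
  [1] read 0x22 idx=27: raw=0x23007 flags P=1 W=1 U=1 S=0
  [2] read 0x23 idx=18: raw=0x25007 flags P=1 W=1 U=1 S=0
  → PA=0x256BE  (3 entries read)
#1 VA=0x58301AD0E (w,user):
  [0] read 0x1F idx=22: raw=0x27007 flags P=1 W=1 U=1 S=0
  [1] read 0x27 idx=24: raw=0x2B007 flags P=1 W=1 U=1 S=0
  [2] read 0x2B idx=26: raw=0x2F005 flags P=1 W=0 U=1 S=0
  ✗ PROTECTION_VIOLATION  [3 reads]
#2 VA=0x3C0000F3E (w,kernel):
  [0] read 0x1F idx=15: raw=0x7C002 flags P=0 W=1 U=0 S=0
  ✗ PAGE_NOT_PRESENT  [1 reads]
#3 VA=0x281803200 (w,user):
  [0] read 0x1F idx=10: raw=0x32007 flags P=1 W=1 U=1 S=0
  [1] read 0x32 idx=12: raw=0x35007 flags P=1 W=1 U=1 S=0
  [2] read 0x35 idx=3: raw=0x41004 flags P=0 W=0 U=1 S=0
  ✗ PAGE_NOT_PRESENT  [3 reads]
#4 VA=0x483617D25 (w,kernel):
  [0] read 0x1F idx=18: raw=0x39007 flags P=1 W=1 U=1 S=0
  [1] read 0x39 idx=27: raw=0x3A007 flags P=1 W=1 U=1 S=0
  [2] read 0x3A idx=23: raw=0x3B005 flags P=1 W=0 U=1 S=0
  ✗ PROTECTION_VIOLATION  [3 reads]

Entries read for #4: 3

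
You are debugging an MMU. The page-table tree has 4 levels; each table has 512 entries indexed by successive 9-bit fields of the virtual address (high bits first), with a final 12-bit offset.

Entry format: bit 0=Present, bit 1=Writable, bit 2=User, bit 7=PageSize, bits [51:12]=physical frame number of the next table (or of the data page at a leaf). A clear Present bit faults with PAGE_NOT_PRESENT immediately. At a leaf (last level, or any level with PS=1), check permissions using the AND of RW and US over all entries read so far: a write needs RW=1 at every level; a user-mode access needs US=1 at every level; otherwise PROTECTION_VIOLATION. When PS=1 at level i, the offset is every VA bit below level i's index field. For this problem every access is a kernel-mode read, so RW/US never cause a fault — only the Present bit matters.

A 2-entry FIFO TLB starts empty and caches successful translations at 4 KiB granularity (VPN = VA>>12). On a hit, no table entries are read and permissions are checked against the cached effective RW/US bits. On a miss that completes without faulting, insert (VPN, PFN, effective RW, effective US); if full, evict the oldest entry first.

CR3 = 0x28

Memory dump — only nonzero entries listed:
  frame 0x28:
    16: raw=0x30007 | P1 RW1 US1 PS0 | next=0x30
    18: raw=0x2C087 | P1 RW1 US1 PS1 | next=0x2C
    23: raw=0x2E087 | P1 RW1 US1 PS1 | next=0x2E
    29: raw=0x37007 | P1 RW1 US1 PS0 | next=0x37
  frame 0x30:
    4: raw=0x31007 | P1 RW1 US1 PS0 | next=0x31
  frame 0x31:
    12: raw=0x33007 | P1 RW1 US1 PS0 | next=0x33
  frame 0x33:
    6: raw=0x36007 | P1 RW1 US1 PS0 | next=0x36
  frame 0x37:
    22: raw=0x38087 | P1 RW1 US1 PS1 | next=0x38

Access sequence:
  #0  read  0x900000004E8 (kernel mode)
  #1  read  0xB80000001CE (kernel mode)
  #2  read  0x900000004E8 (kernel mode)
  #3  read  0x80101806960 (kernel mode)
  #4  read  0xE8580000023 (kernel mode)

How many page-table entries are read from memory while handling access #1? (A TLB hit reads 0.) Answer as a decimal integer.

Trace:
#0 VA=0x900000004E8 (r,kernel):
  L0 @0x28[18] → 0x2C087  P=1,RW=1,US=1,PS=1
  → PA=0x2C4E8 (huge @L0)  (1 entries read)
#1 VA=0xB80000001CE (r,kernel):
  L0 @0x28[23] → 0x2E087  P=1,RW=1,US=1,PS=1
  → PA=0x2E1CE (huge @L0)  (1 entries read)
#2 VA=0x900000004E8 (r,kernel):
  TLB hit vpn=0x90000000 → PA=0x2C4E8
#3 VA=0x80101806960 (r,kernel):
  L0 @0x28[16] → 0x30007  P=1,RW=1,US=1,PS=0
  L1 @0x30[4] → 0x31007  P=1,RW=1,US=1,PS=0
  L2 @0x31[12] → 0x33007  P=1,RW=1,US=1,PS=0
  L3 @0x33[6] → 0x36007  P=1,RW=1,US=1,PS=0
  → PA=0x36960  (4 entries read)
#4 VA=0xE8580000023 (r,kernel):
  L0 @0x28[29] → 0x37007  P=1,RW=1,US=1,PS=0
  L1 @0x37[22] → 0x38087  P=1,RW=1,US=1,PS=1
  → PA=0x38023 (huge @L1)  (2 entries read)

Entries read for #1: 1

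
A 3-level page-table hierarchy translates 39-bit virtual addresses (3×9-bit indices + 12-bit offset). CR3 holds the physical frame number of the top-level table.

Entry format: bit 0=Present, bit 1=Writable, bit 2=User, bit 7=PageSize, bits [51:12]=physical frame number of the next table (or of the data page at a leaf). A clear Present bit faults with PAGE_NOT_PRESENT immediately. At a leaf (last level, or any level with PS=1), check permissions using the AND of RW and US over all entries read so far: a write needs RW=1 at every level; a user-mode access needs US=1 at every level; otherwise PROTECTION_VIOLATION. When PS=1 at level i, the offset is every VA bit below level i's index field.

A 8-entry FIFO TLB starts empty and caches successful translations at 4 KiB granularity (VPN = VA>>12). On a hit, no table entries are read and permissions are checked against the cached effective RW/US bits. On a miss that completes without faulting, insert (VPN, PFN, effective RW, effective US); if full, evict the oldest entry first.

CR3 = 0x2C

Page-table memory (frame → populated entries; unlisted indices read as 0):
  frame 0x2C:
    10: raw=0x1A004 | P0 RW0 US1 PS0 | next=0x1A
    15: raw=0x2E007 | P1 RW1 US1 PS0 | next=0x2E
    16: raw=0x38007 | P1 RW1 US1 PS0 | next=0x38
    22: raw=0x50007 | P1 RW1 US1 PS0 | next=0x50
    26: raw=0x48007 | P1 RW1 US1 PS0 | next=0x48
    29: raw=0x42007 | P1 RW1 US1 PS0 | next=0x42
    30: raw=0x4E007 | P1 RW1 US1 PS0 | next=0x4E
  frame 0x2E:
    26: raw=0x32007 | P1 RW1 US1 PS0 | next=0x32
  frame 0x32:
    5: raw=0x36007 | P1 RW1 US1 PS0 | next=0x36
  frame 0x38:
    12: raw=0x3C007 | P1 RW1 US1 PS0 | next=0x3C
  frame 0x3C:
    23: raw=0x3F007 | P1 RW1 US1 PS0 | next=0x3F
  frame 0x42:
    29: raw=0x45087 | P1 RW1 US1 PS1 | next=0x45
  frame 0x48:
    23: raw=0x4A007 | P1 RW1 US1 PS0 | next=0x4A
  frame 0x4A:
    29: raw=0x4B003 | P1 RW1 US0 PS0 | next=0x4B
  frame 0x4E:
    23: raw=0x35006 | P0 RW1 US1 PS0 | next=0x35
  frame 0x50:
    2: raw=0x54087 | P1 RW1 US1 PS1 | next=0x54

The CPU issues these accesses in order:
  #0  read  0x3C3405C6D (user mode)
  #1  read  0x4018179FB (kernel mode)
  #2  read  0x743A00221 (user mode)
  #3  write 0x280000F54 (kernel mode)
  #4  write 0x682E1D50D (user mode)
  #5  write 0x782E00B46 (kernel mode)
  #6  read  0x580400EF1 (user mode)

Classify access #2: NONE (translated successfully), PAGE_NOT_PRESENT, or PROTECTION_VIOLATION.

Per-access translation:
#0 VA=0x3C3405C6D (r,user):
  L0 @0x2C[15] → 0x2E007  P=1,RW=1,US=1,PS=0
  L1 @0x2E[26] → 0x32007  P=1,RW=1,US=1,PS=0
  L2 @0x32[5] → 0x36007  P=1,RW=1,US=1,PS=0
  → PA=0x36C6D  (3 entries read)
#1 VA=0x4018179FB (r,kernel):
  L0 @0x2C[16] → 0x38007  P=1,RW=1,US=1,PS=0
  L1 @0x38[12] → 0x3C007  P=1,RW=1,US=1,PS=0
  L2 @0x3C[23] → 0x3F007  P=1,RW=1,US=1,PS=0
  → PA=0x3F9FB  (3 entries read)
#2 VA=0x743A00221 (r,user):
  L0 @0x2C[29] → 0x42007  P=1,RW=1,US=1,PS=0
  L1 @0x42[29] → 0x45087  P=1,RW=1,US=1,PS=1
  → PA=0x45221 (huge @L1)  (2 entries read)
#3 VA=0x280000F54 (w,kernel):
  L0 @0x2C[10] → 0x1A004  P=0,RW=0,US=1,PS=0
  ⇒ fault: PAGE_NOT_PRESENT  — 1 lookups
#4 VA=0x682E1D50D (w,user):
  L0 @0x2C[26] → 0x48007  P=1,RW=1,US=1,PS=0
  L1 @0x48[23] → 0x4A007  P=1,RW=1,US=1,PS=0
  L2 @0x4A[29] → 0x4B003  P=1,RW=1,US=0,PS=0
  ⇒ fault: PROTECTION_VIOLATION  — 3 lookups
#5 VA=0x782E00B46 (w,kernel):
  L0 @0x2C[30] → 0x4E007  P=1,RW=1,US=1,PS=0
  L1 @0x4E[23] → 0x35006  P=0,RW=1,US=1,PS=0
  ⇒ fault: PAGE_NOT_PRESENT  — 2 lookups
#6 VA=0x580400EF1 (r,user):
  L0 @0x2C[22] → 0x50007  P=1,RW=1,US=1,PS=0
  L1 @0x50[2] → 0x54087  P=1,RW=1,US=1,PS=1
  → PA=0x54EF1 (huge @L1)  (2 entries read)

Access #2 fault: NONE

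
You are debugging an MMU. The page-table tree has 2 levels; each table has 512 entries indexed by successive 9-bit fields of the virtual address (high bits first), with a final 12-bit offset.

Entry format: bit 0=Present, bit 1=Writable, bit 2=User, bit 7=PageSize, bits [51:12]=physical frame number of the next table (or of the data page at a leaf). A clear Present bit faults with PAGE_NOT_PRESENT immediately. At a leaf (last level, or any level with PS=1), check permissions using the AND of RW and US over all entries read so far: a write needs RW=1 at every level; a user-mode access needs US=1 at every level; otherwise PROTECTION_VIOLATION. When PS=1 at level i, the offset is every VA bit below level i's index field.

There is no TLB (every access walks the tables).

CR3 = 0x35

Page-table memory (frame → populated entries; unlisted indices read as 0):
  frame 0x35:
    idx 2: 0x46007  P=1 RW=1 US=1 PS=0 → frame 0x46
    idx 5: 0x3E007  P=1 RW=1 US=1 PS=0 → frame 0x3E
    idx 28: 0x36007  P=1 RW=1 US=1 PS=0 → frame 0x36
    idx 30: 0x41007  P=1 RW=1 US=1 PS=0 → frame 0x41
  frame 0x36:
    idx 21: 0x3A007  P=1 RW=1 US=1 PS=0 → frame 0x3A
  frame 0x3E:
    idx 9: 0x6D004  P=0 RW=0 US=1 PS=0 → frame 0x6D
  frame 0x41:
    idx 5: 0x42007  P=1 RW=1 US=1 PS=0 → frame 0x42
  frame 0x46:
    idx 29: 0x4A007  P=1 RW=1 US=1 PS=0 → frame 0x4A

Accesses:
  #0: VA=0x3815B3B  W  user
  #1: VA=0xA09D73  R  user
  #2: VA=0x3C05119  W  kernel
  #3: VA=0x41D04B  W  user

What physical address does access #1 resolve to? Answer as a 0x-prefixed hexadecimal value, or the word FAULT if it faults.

Per-access translation:
#0 VA=0x3815B3B (w,user):
  L0: frame=0x35 idx=28 entry=0x36007 [P=1 RW=1 US=1 PS=0]
  L1: frame=0x36 idx=21 entry=0x3A007 [P=1 RW=1 US=1 PS=0]
  ✓ 0x3AB3B  — 2 lookups
#1 VA=0xA09D73 (r,user):
  L0: frame=0x35 idx=5 entry=0x3E007 [P=1 RW=1 US=1 PS=0]
  L1: frame=0x3E idx=9 entry=0x6D004 [P=0 RW=0 US=1 PS=0]
  → PAGE_NOT_PRESENT  (2 entries read)
#2 VA=0x3C05119 (w,kernel):
  L0: frame=0x35 idx=30 entry=0x41007 [P=1 RW=1 US=1 PS=0]
  L1: frame=0x41 idx=5 entry=0x42007 [P=1 RW=1 US=1 PS=0]
  ✓ 0x42119  — 2 lookups
#3 VA=0x41D04B (w,user):
  L0: frame=0x35 idx=2 entry=0x46007 [P=1 RW=1 US=1 PS=0]
  L1: frame=0x46 idx=29 entry=0x4A007 [P=1 RW=1 US=1 PS=0]
  ✓ 0x4A04B  — 2 lookups

Access #1 PA: FAULT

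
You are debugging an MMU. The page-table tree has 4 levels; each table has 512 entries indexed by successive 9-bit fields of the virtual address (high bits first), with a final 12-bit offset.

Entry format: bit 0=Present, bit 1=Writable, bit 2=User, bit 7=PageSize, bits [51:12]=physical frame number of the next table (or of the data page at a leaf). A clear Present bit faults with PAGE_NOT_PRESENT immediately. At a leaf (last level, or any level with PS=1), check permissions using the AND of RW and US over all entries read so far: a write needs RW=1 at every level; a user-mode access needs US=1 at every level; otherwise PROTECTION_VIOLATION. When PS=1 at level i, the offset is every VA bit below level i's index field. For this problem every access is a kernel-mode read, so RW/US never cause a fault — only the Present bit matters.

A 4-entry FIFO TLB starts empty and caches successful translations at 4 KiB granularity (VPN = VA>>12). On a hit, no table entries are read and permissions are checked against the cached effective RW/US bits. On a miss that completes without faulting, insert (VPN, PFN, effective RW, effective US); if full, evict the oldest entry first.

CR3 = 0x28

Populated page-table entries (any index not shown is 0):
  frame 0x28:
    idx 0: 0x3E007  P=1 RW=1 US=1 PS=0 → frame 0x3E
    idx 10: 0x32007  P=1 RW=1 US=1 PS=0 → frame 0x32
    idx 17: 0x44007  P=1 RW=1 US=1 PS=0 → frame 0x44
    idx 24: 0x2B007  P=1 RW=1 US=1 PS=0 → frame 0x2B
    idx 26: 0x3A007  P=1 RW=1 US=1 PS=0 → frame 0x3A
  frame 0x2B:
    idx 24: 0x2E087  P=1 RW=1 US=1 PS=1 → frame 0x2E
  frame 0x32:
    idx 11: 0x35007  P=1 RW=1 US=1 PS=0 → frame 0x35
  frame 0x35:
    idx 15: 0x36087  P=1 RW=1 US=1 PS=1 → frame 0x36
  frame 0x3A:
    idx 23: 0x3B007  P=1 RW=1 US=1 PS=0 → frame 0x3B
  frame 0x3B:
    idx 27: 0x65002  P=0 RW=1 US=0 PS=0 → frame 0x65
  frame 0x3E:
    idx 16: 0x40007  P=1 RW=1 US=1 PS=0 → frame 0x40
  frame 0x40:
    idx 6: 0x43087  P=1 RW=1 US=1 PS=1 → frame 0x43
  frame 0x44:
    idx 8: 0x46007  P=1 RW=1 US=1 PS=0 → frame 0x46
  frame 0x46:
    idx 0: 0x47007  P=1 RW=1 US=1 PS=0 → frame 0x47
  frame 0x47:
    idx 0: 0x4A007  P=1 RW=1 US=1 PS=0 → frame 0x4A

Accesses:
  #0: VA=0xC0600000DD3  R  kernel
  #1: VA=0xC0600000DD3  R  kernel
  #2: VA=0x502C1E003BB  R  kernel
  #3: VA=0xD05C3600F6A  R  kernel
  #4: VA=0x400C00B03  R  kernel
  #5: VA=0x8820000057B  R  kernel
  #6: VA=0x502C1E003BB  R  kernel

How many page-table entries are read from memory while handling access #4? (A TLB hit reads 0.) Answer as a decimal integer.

Trace:
#0 VA=0xC0600000DD3 (r,kernel):
  lvl0: tbl 0x28, slot 24 ⇒ 0x2B007 (P1/RW1/US1/PS0)
  lvl1: tbl 0x2B, slot 24 ⇒ 0x2E087 (P1/RW1/US1/PS1)
  → PA=0x2EDD3 (huge @L1)  (2 entries read)
#1 VA=0xC0600000DD3 (r,kernel):
  TLB hit vpn=0xC0600000 → PA=0x2EDD3
#2 VA=0x502C1E003BB (r,kernel):
  lvl0: tbl 0x28, slot 10 ⇒ 0x32007 (P1/RW1/US1/PS0)
  lvl1: tbl 0x32, slot 11 ⇒ 0x35007 (P1/RW1/US1/PS0)
  lvl2: tbl 0x35, slot 15 ⇒ 0x36087 (P1/RW1/US1/PS1)
  → PA=0x363BB (huge @L2)  (3 entries read)
#3 VA=0xD05C3600F6A (r,kernel):
  lvl0: tbl 0x28, slot 26 ⇒ 0x3A007 (P1/RW1/US1/PS0)
  lvl1: tbl 0x3A, slot 23 ⇒ 0x3B007 (P1/RW1/US1/PS0)
  lvl2: tbl 0x3B, slot 27 ⇒ 0x65002 (P0/RW1/US0/PS0)
  ⇒ fault: PAGE_NOT_PRESENT  — 3 lookups
#4 VA=0x400C00B03 (r,kernel):
  lvl0: tbl 0x28, slot 0 ⇒ 0x3E007 (P1/RW1/US1/PS0)
  lvl1: tbl 0x3E, slot 16 ⇒ 0x40007 (P1/RW1/US1/PS0)
  lvl2: tbl 0x40, slot 6 ⇒ 0x43087 (P1/RW1/US1/PS1)
  → PA=0x43B03 (huge @L2)  (3 entries read)
#5 VA=0x8820000057B (r,kernel):
  lvl0: tbl 0x28, slot 17 ⇒ 0x44007 (P1/RW1/US1/PS0)
  lvl1: tbl 0x44, slot 8 ⇒ 0x46007 (P1/RW1/US1/PS0)
  lvl2: tbl 0x46, slot 0 ⇒ 0x47007 (P1/RW1/US1/PS0)
  lvl3: tbl 0x47, slot 0 ⇒ 0x4A007 (P1/RW1/US1/PS0)
  → PA=0x4A57B  (4 entries read)
#6 VA=0x502C1E003BB (r,kernel):
  TLB hit vpn=0x502C1E00 → PA=0x363BB

Entries read for #4: 3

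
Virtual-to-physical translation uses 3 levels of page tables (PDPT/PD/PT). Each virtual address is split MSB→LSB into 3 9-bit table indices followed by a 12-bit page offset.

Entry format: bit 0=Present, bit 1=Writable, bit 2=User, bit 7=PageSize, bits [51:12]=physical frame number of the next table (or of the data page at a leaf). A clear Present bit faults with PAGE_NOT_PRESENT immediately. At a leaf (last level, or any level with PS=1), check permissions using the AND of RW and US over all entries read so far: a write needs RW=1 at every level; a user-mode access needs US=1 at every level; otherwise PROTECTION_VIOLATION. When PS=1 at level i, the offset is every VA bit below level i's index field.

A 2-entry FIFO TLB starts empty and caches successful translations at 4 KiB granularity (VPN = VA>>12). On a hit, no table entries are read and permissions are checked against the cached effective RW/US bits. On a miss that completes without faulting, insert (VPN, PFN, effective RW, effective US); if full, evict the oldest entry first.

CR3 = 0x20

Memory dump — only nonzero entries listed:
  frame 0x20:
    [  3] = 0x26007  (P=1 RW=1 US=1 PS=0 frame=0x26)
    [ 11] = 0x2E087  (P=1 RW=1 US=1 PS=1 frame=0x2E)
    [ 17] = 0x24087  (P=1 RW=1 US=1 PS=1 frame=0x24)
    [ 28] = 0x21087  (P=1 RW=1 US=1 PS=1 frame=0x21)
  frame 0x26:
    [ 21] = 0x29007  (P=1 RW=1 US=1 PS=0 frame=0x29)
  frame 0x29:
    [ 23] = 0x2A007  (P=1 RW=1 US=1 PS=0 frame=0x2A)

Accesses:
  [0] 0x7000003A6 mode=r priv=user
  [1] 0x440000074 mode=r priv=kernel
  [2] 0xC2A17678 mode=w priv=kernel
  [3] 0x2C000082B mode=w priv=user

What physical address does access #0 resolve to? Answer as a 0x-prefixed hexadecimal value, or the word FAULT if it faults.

Walk each access:
#0 VA=0x7000003A6 (r,user):
  [0] read 0x20 idx=28: raw=0x21087 flags P=1 W=1 U=1 S=1
  → PA=0x213A6 (huge @L0)  (1 entries read)
#1 VA=0x440000074 (r,kernel):
  [0] read 0x20 idx=17: raw=0x24087 flags P=1 W=1 U=1 S=1
  → PA=0x24074 (huge @L0)  (1 entries read)
#2 VA=0xC2A17678 (w,kernel):
  [0] read 0x20 idx=3: raw=0x26007 flags P=1 W=1 U=1 S=0
  [1] read 0x26 idx=21: raw=0x29007 flags P=1 W=1 U=1 S=0
  [2] read 0x29 idx=23: raw=0x2A007 flags P=1 W=1 U=1 S=0
  → PA=0x2A678  (3 entries read)
#3 VA=0x2C000082B (w,user):
  [0] read 0x20 idx=11: raw=0x2E087 flags P=1 W=1 U=1 S=1
  → PA=0x2E82B (huge @L0)  (1 entries read)

Access #0 PA: 0x213A6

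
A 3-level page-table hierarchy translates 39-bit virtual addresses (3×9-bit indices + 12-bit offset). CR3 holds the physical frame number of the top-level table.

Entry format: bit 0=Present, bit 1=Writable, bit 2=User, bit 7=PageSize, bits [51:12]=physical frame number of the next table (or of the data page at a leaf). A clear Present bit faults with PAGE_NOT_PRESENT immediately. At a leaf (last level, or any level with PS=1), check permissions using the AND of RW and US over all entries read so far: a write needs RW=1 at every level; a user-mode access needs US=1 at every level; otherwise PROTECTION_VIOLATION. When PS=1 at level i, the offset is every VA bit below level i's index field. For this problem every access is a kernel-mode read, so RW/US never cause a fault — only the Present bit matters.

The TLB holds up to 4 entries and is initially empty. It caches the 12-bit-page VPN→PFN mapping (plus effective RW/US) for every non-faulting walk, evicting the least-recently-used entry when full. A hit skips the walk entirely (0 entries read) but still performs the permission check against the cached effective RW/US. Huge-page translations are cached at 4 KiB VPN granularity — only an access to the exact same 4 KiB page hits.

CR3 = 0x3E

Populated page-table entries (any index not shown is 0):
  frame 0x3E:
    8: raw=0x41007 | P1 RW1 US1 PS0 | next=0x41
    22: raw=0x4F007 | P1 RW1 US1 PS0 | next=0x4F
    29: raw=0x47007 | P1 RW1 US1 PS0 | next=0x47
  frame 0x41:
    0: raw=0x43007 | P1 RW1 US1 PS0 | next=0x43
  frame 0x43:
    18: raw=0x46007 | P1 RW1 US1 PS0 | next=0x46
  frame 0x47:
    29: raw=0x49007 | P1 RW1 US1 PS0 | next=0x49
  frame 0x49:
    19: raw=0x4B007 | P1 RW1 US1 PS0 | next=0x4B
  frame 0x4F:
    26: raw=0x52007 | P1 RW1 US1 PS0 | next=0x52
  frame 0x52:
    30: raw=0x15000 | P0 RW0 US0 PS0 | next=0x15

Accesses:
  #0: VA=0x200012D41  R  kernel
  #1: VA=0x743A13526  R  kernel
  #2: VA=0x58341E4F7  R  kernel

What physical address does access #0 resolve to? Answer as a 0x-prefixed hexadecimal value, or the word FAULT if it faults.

Per-access translation:
#0 VA=0x200012D41 (r,kernel):
  L0: frame=0x3E idx=8 entry=0x41007 [P=1 RW=1 US=1 PS=0]
  L1: frame=0x41 idx=0 entry=0x43007 [P=1 RW=1 US=1 PS=0]
  L2: frame=0x43 idx=18 entry=0x46007 [P=1 RW=1 US=1 PS=0]
  ✓ 0x46D41  — 3 lookups
#1 VA=0x743A13526 (r,kernel):
  L0: frame=0x3E idx=29 entry=0x47007 [P=1 RW=1 US=1 PS=0]
  L1: frame=0x47 idx=29 entry=0x49007 [P=1 RW=1 US=1 PS=0]
  L2: frame=0x49 idx=19 entry=0x4B007 [P=1 RW=1 US=1 PS=0]
  ✓ 0x4B526  — 3 lookups
#2 VA=0x58341E4F7 (r,kernel):
  L0: frame=0x3E idx=22 entry=0x4F007 [P=1 RW=1 US=1 PS=0]
  L1: frame=0x4F idx=26 entry=0x52007 [P=1 RW=1 US=1 PS=0]
  L2: frame=0x52 idx=30 entry=0x15000 [P=0 RW=0 US=0 PS=0]
  → PAGE_NOT_PRESENT  (3 entries read)

Access #0 PA: 0x46D41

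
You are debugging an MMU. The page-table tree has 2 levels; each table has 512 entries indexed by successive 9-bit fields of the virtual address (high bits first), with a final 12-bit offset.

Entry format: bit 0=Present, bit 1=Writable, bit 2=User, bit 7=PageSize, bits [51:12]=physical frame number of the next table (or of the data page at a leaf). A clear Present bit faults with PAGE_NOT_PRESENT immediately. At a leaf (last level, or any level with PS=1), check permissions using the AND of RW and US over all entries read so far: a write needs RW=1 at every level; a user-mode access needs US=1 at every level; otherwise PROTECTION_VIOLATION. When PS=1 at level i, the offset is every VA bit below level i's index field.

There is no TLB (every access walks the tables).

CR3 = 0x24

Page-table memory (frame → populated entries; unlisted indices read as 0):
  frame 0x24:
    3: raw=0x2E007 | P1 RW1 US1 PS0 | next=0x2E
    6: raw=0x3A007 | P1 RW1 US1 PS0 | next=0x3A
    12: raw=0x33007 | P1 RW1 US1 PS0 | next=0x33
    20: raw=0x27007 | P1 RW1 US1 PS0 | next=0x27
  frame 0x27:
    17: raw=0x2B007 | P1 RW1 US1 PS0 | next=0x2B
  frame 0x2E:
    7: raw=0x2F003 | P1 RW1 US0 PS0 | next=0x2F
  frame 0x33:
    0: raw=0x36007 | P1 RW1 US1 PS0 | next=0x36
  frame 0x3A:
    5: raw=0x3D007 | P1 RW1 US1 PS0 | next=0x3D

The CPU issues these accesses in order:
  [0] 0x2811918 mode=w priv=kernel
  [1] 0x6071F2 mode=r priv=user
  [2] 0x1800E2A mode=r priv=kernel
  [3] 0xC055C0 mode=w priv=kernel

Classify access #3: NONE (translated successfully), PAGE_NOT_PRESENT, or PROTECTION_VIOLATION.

Trace:
#0 VA=0x2811918 (w,kernel):
  L0: frame=0x24 idx=20 entry=0x27007 [P=1 RW=1 US=1 PS=0]
  L1: frame=0x27 idx=17 entry=0x2B007 [P=1 RW=1 US=1 PS=0]
  ✓ 0x2B918  — 2 lookups
#1 VA=0x6071F2 (r,user):
  L0: frame=0x24 idx=3 entry=0x2E007 [P=1 RW=1 US=1 PS=0]
  L1: frame=0x2E idx=7 entry=0x2F003 [P=1 RW=1 US=0 PS=0]
  → PROTECTION_VIOLATION  (2 entries read)
#2 VA=0x1800E2A (r,kernel):
  L0: frame=0x24 idx=12 entry=0x33007 [P=1 RW=1 US=1 PS=0]
  L1: frame=0x33 idx=0 entry=0x36007 [P=1 RW=1 US=1 PS=0]
  ✓ 0x36E2A  — 2 lookups
#3 VA=0xC055C0 (w,kernel):
  L0: frame=0x24 idx=6 entry=0x3A007 [P=1 RW=1 US=1 PS=0]
  L1: frame=0x3A idx=5 entry=0x3D007 [P=1 RW=1 US=1 PS=0]
  ✓ 0x3D5C0  — 2 lookups

Access #3 fault: NONE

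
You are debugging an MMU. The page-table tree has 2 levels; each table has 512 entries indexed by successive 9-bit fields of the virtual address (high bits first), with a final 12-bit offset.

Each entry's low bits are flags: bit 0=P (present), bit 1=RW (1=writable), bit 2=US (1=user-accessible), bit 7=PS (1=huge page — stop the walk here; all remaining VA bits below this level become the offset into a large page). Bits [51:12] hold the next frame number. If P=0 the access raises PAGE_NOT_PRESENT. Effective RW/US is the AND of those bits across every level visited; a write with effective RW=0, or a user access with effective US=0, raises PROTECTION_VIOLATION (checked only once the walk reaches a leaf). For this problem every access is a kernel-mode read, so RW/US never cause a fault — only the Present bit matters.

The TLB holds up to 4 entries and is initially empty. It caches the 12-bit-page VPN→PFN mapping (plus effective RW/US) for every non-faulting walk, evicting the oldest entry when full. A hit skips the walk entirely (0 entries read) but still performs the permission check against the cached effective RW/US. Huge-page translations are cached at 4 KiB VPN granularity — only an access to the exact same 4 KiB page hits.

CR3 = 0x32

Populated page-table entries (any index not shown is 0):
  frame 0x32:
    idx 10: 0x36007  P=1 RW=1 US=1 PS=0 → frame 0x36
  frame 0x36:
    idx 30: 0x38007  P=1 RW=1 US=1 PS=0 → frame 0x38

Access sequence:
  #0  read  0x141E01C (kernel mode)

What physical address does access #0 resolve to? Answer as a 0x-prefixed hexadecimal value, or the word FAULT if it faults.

Trace:
#0 VA=0x141E01C (r,kernel):
  L0 @0x32[10] → 0x36007  P=1,RW=1,US=1,PS=0
  L1 @0x36[30] → 0x38007  P=1,RW=1,US=1,PS=0
  → PA=0x3801C  (2 entries read)

Access #0 PA: 0x3801C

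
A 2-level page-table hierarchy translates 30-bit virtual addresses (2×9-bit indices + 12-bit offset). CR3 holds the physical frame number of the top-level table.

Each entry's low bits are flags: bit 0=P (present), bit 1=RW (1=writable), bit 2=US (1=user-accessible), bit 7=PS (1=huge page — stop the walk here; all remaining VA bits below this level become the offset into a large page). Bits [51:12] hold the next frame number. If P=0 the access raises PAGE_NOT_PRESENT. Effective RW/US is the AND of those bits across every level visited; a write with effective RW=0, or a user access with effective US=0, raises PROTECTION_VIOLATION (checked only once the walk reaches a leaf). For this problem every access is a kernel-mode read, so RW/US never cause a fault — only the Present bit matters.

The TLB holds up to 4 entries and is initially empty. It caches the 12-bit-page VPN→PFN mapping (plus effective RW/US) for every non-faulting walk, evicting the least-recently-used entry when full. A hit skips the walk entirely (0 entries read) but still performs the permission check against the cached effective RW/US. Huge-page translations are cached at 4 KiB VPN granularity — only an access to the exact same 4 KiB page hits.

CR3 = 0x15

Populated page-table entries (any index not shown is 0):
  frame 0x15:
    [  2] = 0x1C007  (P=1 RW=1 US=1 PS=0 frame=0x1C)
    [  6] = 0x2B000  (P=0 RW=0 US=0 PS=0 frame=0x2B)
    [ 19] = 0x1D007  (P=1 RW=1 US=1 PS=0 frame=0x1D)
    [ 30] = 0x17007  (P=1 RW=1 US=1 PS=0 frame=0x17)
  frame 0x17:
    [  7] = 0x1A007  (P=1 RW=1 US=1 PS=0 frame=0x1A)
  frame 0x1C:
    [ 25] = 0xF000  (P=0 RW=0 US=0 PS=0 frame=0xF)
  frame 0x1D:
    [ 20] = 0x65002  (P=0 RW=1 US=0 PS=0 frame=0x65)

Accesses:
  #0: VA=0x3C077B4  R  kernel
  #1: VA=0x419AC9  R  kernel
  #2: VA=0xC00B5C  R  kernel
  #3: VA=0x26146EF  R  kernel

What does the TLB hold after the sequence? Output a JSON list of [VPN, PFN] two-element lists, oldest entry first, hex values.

Walk each access:
#0 VA=0x3C077B4 (r,kernel):
  L0 @0x15[30] → 0x17007  P=1,RW=1,US=1,PS=0
  L1 @0x17[7] → 0x1A007  P=1,RW=1,US=1,PS=0
  → PA=0x1A7B4  (2 entries read)
#1 VA=0x419AC9 (r,kernel):
  L0 @0x15[2] → 0x1C007  P=1,RW=1,US=1,PS=0
  L1 @0x1C[25] → 0xF000  P=0,RW=0,US=0,PS=0
  ✗ PAGE_NOT_PRESENT  [2 reads]
#2 VA=0xC00B5C (r,kernel):
  L0 @0x15[6] → 0x2B000  P=0,RW=0,US=0,PS=0
  ✗ PAGE_NOT_PRESENT  [1 reads]
#3 VA=0x26146EF (r,kernel):
  L0 @0x15[19] → 0x1D007  P=1,RW=1,US=1,PS=0
  L1 @0x1D[20] → 0x65002  P=0,RW=1,US=0,PS=0
  ✗ PAGE_NOT_PRESENT  [2 reads]

TLB: [["0x3C07", "0x1A"]]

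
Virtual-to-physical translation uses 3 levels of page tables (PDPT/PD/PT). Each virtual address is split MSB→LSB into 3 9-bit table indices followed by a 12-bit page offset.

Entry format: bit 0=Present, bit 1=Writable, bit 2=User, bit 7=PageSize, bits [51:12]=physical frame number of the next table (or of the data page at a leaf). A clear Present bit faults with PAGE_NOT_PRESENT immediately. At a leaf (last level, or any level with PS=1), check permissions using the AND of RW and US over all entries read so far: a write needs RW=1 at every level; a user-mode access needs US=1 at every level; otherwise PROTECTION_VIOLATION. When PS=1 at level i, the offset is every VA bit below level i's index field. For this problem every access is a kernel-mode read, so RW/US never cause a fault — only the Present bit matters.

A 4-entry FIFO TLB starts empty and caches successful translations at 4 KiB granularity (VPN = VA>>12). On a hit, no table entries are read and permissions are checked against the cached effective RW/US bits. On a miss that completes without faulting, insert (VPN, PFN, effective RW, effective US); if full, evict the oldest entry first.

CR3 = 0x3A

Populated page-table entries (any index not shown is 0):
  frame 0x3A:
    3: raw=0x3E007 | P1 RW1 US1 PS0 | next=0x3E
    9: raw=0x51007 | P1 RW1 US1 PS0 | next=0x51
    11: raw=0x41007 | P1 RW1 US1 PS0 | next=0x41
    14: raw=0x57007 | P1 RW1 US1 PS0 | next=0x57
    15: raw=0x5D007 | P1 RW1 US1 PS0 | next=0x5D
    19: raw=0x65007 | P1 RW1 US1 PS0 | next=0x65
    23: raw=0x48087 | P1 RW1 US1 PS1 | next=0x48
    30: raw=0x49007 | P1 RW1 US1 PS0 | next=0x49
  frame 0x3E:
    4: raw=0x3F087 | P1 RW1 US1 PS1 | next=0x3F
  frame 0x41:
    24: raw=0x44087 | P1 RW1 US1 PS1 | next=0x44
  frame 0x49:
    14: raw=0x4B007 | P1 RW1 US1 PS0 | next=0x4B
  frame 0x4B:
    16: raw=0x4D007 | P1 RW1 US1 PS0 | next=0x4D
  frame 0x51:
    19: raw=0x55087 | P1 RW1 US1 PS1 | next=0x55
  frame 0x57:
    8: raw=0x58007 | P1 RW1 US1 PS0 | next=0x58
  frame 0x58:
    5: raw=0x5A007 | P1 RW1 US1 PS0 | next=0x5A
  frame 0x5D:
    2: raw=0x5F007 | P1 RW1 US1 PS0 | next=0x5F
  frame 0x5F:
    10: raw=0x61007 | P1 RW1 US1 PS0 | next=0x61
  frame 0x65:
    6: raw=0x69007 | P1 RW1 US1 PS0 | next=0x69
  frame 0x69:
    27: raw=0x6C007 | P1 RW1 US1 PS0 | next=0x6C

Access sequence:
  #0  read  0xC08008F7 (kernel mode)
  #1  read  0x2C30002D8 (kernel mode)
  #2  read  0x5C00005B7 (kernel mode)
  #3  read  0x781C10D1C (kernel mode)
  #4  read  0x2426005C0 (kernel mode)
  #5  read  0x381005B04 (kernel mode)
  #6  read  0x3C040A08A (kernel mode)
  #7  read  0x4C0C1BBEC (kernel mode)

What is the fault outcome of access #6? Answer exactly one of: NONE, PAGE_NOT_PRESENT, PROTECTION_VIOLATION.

Per-access translation:
#0 VA=0xC08008F7 (r,kernel):
  [0] read 0x3A idx=3: raw=0x3E007 flags P=1 W=1 U=1 S=0
  [1] read 0x3E idx=4: raw=0x3F087 flags P=1 W=1 U=1 S=1
  ⇒ phys 0x3F8F7 (huge @L1)  [2 reads]
#1 VA=0x2C30002D8 (r,kernel):
  [0] read 0x3A idx=11: raw=0x41007 flags P=1 W=1 U=1 S=0
  [1] read 0x41 idx=24: raw=0x44087 flags P=1 W=1 U=1 S=1
  ⇒ phys 0x442D8 (huge @L1)  [2 reads]
#2 VA=0x5C00005B7 (r,kernel):
  [0] read 0x3A idx=23: raw=0x48087 flags P=1 W=1 U=1 S=1
  ⇒ phys 0x485B7 (huge @L0)  [1 reads]
#3 VA=0x781C10D1C (r,kernel):
  [0] read 0x3A idx=30: raw=0x49007 flags P=1 W=1 U=1 S=0
  [1] read 0x49 idx=14: raw=0x4B007 flags P=1 W=1 U=1 S=0
  [2] read 0x4B idx=16: raw=0x4D007 flags P=1 W=1 U=1 S=0
  ⇒ phys 0x4DD1C  [3 reads]
#4 VA=0x2426005C0 (r,kernel):
  [0] read 0x3A idx=9: raw=0x51007 flags P=1 W=1 U=1 S=0
  [1] read 0x51 idx=19: raw=0x55087 flags P=1 W=1 U=1 S=1
  ⇒ phys 0x555C0 (huge @L1)  [2 reads]
#5 VA=0x381005B04 (r,kernel):
  [0] read 0x3A idx=14: raw=0x57007 flags P=1 W=1 U=1 S=0
  [1] read 0x57 idx=8: raw=0x58007 flags P=1 W=1 U=1 S=0
  [2] read 0x58 idx=5: raw=0x5A007 flags P=1 W=1 U=1 S=0
  ⇒ phys 0x5AB04  [3 reads]
#6 VA=0x3C040A08A (r,kernel):
  [0] read 0x3A idx=15: raw=0x5D007 flags P=1 W=1 U=1 S=0
  [1] read 0x5D idx=2: raw=0x5F007 flags P=1 W=1 U=1 S=0
  [2] read 0x5F idx=10: raw=0x61007 flags P=1 W=1 U=1 S=0
  ⇒ phys 0x6108A  [3 reads]
#7 VA=0x4C0C1BBEC (r,kernel):
  [0] read 0x3A idx=19: raw=0x65007 flags P=1 W=1 U=1 S=0
  [1] read 0x65 idx=6: raw=0x69007 flags P=1 W=1 U=1 S=0
  [2] read 0x69 idx=27: raw=0x6C007 flags P=1 W=1 U=1 S=0
  ⇒ phys 0x6CBEC  [3 reads]

Access #6 fault: NONE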